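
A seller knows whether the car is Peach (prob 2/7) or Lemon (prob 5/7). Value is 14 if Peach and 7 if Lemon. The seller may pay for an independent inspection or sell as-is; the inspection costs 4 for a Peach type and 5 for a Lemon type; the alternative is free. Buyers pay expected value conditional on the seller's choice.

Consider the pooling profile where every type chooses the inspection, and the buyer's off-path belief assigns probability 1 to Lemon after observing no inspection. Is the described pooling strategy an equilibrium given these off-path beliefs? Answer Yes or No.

On path, the buyer holds the prior and pays 2/7·14 + 5/7·7 = 9. Off path (no inspection), believing Lemon, it pays 7.
Peach: the inspection nets 9 − 4 = 5; no inspection nets 7. Peach would deviate.
Lemon: the inspection nets 9 − 5 = 4; no inspection nets 7. Lemon would deviate.
A type deviates, so pooling fails.

No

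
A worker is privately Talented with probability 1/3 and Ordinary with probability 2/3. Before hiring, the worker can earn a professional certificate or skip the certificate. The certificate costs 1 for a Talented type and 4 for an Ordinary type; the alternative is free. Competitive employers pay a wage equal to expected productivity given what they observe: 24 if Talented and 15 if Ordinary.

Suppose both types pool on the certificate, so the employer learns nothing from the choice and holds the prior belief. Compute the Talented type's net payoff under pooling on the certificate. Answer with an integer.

Pooled wage = 1/3·24 + 2/3·15 = 18.
Talented pays cost 1 for the certificate, so net payoff = 18 − 1 = 17.

17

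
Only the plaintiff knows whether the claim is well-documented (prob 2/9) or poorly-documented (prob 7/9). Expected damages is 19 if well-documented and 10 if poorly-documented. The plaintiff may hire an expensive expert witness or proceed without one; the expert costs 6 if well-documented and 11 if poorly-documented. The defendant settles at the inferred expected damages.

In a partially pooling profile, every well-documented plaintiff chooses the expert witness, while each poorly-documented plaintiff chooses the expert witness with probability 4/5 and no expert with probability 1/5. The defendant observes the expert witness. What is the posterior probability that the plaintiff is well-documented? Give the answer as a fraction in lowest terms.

5/19

P(the expert witness) = (2/9)·1 + (7/9)·(4/5) = 38/45.
By Bayes' rule, P(well-documented | the expert witness) = (2/9) / (38/45) = 5/19.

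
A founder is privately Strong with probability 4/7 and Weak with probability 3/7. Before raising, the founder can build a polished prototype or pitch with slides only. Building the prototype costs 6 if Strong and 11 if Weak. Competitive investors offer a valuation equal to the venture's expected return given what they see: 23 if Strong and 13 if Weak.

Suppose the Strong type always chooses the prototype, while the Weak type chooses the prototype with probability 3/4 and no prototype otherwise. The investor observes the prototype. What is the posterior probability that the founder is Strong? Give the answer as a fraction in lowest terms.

16/25

P(the prototype) = (4/7)·1 + (3/7)·(3/4) = 25/28.
By Bayes' rule, P(Strong | the prototype) = (4/7) / (25/28) = 16/25.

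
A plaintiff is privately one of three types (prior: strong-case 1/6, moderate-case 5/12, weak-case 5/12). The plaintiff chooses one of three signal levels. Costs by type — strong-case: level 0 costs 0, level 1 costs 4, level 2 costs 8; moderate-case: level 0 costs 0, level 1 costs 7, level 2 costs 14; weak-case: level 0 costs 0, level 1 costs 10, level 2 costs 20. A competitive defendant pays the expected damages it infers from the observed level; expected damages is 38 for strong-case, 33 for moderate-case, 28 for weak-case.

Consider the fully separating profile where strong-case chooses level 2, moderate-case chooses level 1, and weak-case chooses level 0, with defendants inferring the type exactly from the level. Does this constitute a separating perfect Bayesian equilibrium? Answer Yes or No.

Separating settlements: level 2 → 38, level 1 → 33, level 0 → 28.
strong-case (assigned level 2): level 0: 28 − 0 = 28; level 1: 33 − 4 = 29; level 2: 38 − 8 = 30. strong-case stays.
moderate-case (assigned level 1): level 0: 28 − 0 = 28; level 1: 33 − 7 = 26; level 2: 38 − 14 = 24. moderate-case prefers level 0.
weak-case (assigned level 0): level 0: 28 − 0 = 28; level 1: 33 − 10 = 23; level 2: 38 − 20 = 18. weak-case stays.
At least one type deviates; the separating profile fails.

No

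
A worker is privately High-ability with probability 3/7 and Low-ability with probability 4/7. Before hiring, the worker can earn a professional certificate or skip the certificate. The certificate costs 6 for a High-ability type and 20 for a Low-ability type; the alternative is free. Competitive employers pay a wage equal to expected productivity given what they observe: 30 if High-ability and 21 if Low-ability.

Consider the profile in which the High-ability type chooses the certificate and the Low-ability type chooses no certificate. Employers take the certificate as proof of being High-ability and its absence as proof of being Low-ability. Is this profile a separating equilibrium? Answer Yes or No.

Yes

Under these beliefs, the certificate earns wage 30 and no certificate earns wage 21.
High-ability: the certificate nets 30 − 6 = 24; no certificate nets 21. High-ability prefers the certificate.
Low-ability: the certificate nets 30 − 20 = 10; no certificate nets 21. Low-ability prefers no certificate.
Neither type deviates, so the separating profile is an equilibrium.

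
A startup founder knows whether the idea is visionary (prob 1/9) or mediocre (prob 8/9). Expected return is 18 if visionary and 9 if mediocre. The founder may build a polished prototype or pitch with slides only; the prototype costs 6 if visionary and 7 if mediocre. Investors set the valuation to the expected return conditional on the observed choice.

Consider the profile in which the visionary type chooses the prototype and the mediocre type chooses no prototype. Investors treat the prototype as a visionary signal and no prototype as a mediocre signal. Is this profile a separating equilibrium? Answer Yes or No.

Under these beliefs, the prototype earns valuation 18 and no prototype earns valuation 9.
visionary: the prototype nets 18 − 6 = 12; no prototype nets 9. visionary prefers the prototype.
mediocre: the prototype nets 18 − 7 = 11; no prototype nets 9. mediocre would deviate to the prototype.
mediocre has a profitable deviation, so the profile is not an equilibrium.

No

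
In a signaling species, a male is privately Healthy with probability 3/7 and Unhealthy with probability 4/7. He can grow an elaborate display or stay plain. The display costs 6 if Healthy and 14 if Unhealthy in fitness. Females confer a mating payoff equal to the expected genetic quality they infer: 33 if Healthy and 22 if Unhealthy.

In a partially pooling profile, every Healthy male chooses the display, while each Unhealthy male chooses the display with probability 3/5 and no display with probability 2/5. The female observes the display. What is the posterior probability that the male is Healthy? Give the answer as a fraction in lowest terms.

P(the display) = (3/7)·1 + (4/7)·(3/5) = 27/35.
By Bayes' rule, P(Healthy | the display) = (3/7) / (27/35) = 5/9.

5/9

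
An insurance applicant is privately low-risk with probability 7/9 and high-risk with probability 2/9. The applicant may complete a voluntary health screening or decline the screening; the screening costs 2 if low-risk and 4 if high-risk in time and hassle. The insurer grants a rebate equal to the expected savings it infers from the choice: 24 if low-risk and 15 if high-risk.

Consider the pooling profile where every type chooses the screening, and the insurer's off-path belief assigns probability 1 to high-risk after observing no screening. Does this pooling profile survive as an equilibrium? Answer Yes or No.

On path, the insurer holds the prior and pays 7/9·24 + 2/9·15 = 22. Off path (no screening), believing high-risk, it pays 15.
low-risk: the screening nets 22 − 2 = 20; no screening nets 15. low-risk stays.
high-risk: the screening nets 22 − 4 = 18; no screening nets 15. high-risk stays.
No type deviates, so pooling is sustained.

Yes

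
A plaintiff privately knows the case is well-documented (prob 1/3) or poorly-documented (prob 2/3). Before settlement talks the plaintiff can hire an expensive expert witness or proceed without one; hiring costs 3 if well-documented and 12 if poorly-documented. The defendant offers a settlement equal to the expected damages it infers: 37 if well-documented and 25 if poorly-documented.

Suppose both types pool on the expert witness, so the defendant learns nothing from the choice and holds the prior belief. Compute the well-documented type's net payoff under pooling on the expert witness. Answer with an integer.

Pooled settlement = 1/3·37 + 2/3·25 = 29.
well-documented pays cost 3 for the expert witness, so net payoff = 29 − 3 = 26.

26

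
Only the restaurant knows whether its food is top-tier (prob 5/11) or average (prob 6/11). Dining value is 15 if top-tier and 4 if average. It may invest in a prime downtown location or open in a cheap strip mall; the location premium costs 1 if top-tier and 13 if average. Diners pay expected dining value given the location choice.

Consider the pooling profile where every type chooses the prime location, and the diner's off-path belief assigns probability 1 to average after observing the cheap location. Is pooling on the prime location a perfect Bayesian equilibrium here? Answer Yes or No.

On path, the diner holds the prior and pays 5/11·15 + 6/11·4 = 9. Off path (the cheap location), believing average, it pays 4.
top-tier: the prime location nets 9 − 1 = 8; the cheap location nets 4. top-tier stays.
average: the prime location nets 9 − 13 = -4; the cheap location nets 4. average would deviate.
A type deviates, so pooling fails.

No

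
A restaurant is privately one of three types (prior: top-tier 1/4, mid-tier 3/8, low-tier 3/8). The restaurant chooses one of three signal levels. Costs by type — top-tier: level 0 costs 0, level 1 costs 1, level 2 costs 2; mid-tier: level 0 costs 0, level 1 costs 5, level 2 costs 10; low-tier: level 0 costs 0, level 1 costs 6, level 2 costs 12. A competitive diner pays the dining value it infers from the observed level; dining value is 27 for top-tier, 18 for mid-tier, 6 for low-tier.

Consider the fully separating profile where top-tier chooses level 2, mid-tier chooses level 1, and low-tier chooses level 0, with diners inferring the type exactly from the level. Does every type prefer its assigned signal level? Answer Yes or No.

No

Separating price premiums: level 2 → 27, level 1 → 18, level 0 → 6.
top-tier (assigned level 2): level 0: 6 − 0 = 6; level 1: 18 − 1 = 17; level 2: 27 − 2 = 25. top-tier stays.
mid-tier (assigned level 1): level 0: 6 − 0 = 6; level 1: 18 − 5 = 13; level 2: 27 − 10 = 17. mid-tier prefers level 2.
low-tier (assigned level 0): level 0: 6 − 0 = 6; level 1: 18 − 6 = 12; level 2: 27 − 12 = 15. low-tier prefers level 2.
At least one type deviates; the separating profile fails.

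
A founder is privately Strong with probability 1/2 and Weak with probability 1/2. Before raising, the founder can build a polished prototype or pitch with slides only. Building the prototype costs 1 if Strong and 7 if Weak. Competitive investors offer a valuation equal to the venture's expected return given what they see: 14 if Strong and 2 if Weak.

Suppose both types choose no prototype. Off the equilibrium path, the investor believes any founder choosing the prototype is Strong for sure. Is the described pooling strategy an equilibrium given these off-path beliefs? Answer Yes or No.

No

On path, the investor holds the prior and pays 1/2·14 + 1/2·2 = 8. Off path (the prototype), believing Strong, it pays 14.
Strong: no prototype nets 8; the prototype nets 14 − 1 = 13. Strong would deviate.
Weak: no prototype nets 8; the prototype nets 14 − 7 = 7. Weak stays.
A type deviates, so pooling fails.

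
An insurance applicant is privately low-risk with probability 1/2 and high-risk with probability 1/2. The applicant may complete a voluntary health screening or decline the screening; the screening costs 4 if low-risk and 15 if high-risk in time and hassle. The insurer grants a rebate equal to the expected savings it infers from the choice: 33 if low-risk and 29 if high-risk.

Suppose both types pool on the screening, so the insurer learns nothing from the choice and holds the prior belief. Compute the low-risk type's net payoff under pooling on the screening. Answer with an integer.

27

Pooled rebate = 1/2·33 + 1/2·29 = 31.
low-risk pays cost 4 for the screening, so net payoff = 31 − 4 = 27.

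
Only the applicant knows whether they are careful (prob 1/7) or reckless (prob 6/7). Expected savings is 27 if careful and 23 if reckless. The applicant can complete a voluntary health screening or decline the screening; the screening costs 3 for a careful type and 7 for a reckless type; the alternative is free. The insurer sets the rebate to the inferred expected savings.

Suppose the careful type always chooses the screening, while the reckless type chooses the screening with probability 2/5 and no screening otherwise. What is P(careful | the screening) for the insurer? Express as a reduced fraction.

P(the screening) = (1/7)·1 + (6/7)·(2/5) = 17/35.
By Bayes' rule, P(careful | the screening) = (1/7) / (17/35) = 5/17.

5/17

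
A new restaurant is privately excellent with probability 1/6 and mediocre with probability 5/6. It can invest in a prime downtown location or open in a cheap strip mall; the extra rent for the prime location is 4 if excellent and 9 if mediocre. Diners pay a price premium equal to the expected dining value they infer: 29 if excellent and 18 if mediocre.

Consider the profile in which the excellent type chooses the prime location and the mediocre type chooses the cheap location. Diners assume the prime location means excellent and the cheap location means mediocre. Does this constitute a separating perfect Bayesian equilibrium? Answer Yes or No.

No

Under these beliefs, the prime location earns price premium 29 and the cheap location earns price premium 18.
excellent: the prime location nets 29 − 4 = 25; the cheap location nets 18. excellent prefers the prime location.
mediocre: the prime location nets 29 − 9 = 20; the cheap location nets 18. mediocre would deviate to the prime location.
mediocre has a profitable deviation, so the profile is not an equilibrium.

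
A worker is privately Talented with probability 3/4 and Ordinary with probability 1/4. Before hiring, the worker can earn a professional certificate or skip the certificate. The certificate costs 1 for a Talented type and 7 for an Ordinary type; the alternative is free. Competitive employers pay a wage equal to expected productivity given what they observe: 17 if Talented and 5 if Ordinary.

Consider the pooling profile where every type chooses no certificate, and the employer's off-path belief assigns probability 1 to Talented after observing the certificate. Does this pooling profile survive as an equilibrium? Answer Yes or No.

No

On path, the employer holds the prior and pays 3/4·17 + 1/4·5 = 14. Off path (the certificate), believing Talented, it pays 17.
Talented: no certificate nets 14; the certificate nets 17 − 1 = 16. Talented would deviate.
Ordinary: no certificate nets 14; the certificate nets 17 − 7 = 10. Ordinary stays.
A type deviates, so pooling fails.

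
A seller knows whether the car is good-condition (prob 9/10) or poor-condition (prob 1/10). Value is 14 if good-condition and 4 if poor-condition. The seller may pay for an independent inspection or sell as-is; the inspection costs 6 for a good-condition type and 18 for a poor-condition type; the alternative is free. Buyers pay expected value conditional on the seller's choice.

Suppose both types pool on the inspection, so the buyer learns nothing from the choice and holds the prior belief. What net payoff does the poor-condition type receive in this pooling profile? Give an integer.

-5

Pooled price = 9/10·14 + 1/10·4 = 13.
poor-condition pays cost 18 for the inspection, so net payoff = 13 − 18 = -5.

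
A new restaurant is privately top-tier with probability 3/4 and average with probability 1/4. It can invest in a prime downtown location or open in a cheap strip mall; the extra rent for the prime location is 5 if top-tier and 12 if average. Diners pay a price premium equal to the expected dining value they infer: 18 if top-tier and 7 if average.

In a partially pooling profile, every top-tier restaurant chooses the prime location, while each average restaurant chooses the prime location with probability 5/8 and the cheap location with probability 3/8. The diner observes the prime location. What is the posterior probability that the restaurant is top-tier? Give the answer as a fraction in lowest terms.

24/29

P(the prime location) = (3/4)·1 + (1/4)·(5/8) = 29/32.
By Bayes' rule, P(top-tier | the prime location) = (3/4) / (29/32) = 24/29.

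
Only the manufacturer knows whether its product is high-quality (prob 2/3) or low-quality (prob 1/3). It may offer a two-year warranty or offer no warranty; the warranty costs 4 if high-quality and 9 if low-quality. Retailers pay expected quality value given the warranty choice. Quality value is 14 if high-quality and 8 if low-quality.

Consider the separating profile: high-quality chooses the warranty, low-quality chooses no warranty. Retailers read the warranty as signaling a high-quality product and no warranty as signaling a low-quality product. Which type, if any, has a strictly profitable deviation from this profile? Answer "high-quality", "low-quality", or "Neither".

Neither

The warranty pays 14; no warranty pays 8.
high-quality: assigned the warranty, nets 14 − 4 = 10; deviating to no warranty nets 8.
low-quality: assigned no warranty, nets 8; deviating to the warranty nets 14 − 9 = 5.
Both types strictly prefer their assigned action; no profitable deviation.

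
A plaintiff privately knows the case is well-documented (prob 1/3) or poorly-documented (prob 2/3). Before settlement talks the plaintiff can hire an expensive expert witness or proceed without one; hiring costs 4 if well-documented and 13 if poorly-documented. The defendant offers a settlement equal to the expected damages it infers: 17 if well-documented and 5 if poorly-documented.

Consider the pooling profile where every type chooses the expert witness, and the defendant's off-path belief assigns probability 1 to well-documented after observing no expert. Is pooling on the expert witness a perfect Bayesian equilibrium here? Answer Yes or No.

No

On path, the defendant holds the prior and pays 1/3·17 + 2/3·5 = 9. Off path (no expert), believing well-documented, it pays 17.
well-documented: the expert witness nets 9 − 4 = 5; no expert nets 17. well-documented would deviate.
poorly-documented: the expert witness nets 9 − 13 = -4; no expert nets 17. poorly-documented would deviate.
A type deviates, so pooling fails.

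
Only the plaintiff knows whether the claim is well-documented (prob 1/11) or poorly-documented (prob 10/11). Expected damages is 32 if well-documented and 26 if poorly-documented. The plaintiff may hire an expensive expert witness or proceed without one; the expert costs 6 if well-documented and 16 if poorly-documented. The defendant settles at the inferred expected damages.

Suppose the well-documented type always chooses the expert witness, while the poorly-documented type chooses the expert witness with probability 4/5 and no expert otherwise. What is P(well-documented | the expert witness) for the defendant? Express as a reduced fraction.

1/9

P(the expert witness) = (1/11)·1 + (10/11)·(4/5) = 9/11.
By Bayes' rule, P(well-documented | the expert witness) = (1/11) / (9/11) = 1/9.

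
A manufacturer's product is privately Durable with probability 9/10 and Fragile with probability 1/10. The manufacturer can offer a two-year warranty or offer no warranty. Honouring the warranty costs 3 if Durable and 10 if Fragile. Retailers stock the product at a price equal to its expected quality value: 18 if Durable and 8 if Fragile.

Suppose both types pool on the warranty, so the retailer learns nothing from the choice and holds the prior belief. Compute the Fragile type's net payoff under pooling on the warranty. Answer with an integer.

Pooled price = 9/10·18 + 1/10·8 = 17.
Fragile pays cost 10 for the warranty, so net payoff = 17 − 10 = 7.

7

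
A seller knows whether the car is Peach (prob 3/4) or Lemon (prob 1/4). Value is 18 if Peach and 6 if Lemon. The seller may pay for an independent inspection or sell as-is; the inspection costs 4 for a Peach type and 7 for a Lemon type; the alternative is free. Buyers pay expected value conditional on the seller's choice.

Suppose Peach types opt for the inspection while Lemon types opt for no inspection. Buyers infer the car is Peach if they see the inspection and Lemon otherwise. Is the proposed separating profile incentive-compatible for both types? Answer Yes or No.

No

Under these beliefs, the inspection earns price 18 and no inspection earns price 6.
Peach: the inspection nets 18 − 4 = 14; no inspection nets 6. Peach prefers the inspection.
Lemon: the inspection nets 18 − 7 = 11; no inspection nets 6. Lemon would deviate to the inspection.
Lemon has a profitable deviation, so the profile is not an equilibrium.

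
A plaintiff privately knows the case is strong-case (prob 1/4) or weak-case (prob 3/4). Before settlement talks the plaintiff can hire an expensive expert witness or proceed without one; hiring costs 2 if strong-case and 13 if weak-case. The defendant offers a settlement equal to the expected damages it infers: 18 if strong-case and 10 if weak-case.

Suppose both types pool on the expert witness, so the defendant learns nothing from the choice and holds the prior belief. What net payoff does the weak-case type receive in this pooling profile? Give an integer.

Pooled settlement = 1/4·18 + 3/4·10 = 12.
weak-case pays cost 13 for the expert witness, so net payoff = 12 − 13 = -1.

-1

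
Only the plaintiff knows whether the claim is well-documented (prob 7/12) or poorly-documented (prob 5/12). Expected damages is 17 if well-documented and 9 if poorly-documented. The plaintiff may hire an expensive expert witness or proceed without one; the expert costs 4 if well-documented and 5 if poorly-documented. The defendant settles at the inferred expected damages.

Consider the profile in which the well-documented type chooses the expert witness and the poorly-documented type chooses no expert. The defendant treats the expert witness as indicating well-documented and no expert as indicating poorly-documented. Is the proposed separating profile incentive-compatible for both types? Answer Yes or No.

No

Under these beliefs, the expert witness earns settlement 17 and no expert earns settlement 9.
well-documented: the expert witness nets 17 − 4 = 13; no expert nets 9. well-documented prefers the expert witness.
poorly-documented: the expert witness nets 17 − 5 = 12; no expert nets 9. poorly-documented would deviate to the expert witness.
poorly-documented has a profitable deviation, so the profile is not an equilibrium.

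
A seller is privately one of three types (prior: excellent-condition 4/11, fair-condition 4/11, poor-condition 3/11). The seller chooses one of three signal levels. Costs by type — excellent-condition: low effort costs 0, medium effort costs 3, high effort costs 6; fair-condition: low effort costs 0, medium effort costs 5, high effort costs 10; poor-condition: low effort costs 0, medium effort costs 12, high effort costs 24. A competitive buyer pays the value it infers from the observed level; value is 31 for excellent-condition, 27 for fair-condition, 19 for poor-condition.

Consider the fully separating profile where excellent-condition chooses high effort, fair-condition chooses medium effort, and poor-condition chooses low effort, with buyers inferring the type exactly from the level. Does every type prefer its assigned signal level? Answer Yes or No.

Separating prices: high effort → 31, medium effort → 27, low effort → 19.
excellent-condition (assigned high effort): low effort: 19 − 0 = 19; medium effort: 27 − 3 = 24; high effort: 31 − 6 = 25. excellent-condition stays.
fair-condition (assigned medium effort): low effort: 19 − 0 = 19; medium effort: 27 − 5 = 22; high effort: 31 − 10 = 21. fair-condition stays.
poor-condition (assigned low effort): low effort: 19 − 0 = 19; medium effort: 27 − 12 = 15; high effort: 31 − 24 = 7. poor-condition stays.
Every type prefers its assigned level; separation holds.

Yes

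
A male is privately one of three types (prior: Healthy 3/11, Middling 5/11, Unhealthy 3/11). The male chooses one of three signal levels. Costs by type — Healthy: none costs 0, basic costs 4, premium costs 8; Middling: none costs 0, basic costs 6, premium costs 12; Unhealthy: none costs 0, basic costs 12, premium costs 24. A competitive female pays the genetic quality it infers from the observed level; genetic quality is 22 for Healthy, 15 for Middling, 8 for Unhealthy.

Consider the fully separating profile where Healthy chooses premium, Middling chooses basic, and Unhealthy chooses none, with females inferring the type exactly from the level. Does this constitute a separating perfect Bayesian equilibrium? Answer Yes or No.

No

Separating mating payoffs: premium → 22, basic → 15, none → 8.
Healthy (assigned premium): none: 8 − 0 = 8; basic: 15 − 4 = 11; premium: 22 − 8 = 14. Healthy stays.
Middling (assigned basic): none: 8 − 0 = 8; basic: 15 − 6 = 9; premium: 22 − 12 = 10. Middling prefers premium.
Unhealthy (assigned none): none: 8 − 0 = 8; basic: 15 − 12 = 3; premium: 22 − 24 = -2. Unhealthy stays.
At least one type deviates; the separating profile fails.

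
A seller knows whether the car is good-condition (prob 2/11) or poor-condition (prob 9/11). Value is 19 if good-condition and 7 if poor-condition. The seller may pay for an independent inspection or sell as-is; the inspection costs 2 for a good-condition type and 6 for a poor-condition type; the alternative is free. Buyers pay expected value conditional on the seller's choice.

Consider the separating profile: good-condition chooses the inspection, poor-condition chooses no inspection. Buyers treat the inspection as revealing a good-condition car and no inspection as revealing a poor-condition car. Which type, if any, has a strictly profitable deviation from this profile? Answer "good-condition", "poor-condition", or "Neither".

poor-condition

The inspection pays 19; no inspection pays 7.
good-condition: assigned the inspection, nets 19 − 2 = 17; deviating to no inspection nets 7.
poor-condition: assigned no inspection, nets 7; deviating to the inspection nets 19 − 6 = 13.
The poor-condition type gains 6 by deviating.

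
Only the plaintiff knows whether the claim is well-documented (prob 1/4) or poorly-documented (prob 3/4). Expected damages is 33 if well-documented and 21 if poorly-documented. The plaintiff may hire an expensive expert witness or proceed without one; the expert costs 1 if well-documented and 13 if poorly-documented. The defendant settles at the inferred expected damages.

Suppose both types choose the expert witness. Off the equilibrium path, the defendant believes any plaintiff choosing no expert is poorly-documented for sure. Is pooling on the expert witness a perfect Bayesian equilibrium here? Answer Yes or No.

No

On path, the defendant holds the prior and pays 1/4·33 + 3/4·21 = 24. Off path (no expert), believing poorly-documented, it pays 21.
well-documented: the expert witness nets 24 − 1 = 23; no expert nets 21. well-documented stays.
poorly-documented: the expert witness nets 24 − 13 = 11; no expert nets 21. poorly-documented would deviate.
A type deviates, so pooling fails.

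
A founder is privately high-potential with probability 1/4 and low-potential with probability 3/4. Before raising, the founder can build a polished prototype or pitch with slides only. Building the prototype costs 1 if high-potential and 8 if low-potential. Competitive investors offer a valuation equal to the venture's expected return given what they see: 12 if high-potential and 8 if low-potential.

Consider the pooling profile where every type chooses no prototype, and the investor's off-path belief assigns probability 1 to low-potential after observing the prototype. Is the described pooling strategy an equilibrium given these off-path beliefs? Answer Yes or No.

On path, the investor holds the prior and pays 1/4·12 + 3/4·8 = 9. Off path (the prototype), believing low-potential, it pays 8.
high-potential: no prototype nets 9; the prototype nets 8 − 1 = 7. high-potential stays.
low-potential: no prototype nets 9; the prototype nets 8 − 8 = 0. low-potential stays.
No type deviates, so pooling is sustained.

Yes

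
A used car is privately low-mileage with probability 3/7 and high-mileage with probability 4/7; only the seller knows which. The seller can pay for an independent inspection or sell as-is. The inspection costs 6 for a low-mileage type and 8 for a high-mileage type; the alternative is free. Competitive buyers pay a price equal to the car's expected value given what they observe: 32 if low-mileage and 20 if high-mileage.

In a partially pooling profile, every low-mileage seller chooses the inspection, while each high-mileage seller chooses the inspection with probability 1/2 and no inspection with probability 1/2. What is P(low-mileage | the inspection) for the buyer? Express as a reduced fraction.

P(the inspection) = (3/7)·1 + (4/7)·(1/2) = 5/7.
By Bayes' rule, P(low-mileage | the inspection) = (3/7) / (5/7) = 3/5.

3/5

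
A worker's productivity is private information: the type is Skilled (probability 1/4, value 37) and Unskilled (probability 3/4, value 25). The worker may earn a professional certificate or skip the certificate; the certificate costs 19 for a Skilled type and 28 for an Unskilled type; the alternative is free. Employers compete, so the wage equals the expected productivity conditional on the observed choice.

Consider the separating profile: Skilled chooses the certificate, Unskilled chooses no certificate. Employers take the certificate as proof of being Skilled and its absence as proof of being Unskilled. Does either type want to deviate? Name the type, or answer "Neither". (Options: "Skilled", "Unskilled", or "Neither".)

Skilled

The certificate pays 37; no certificate pays 25.
Skilled: assigned the certificate, nets 37 − 19 = 18; deviating to no certificate nets 25.
Unskilled: assigned no certificate, nets 25; deviating to the certificate nets 37 − 28 = 9.
The Skilled type gains 7 by deviating.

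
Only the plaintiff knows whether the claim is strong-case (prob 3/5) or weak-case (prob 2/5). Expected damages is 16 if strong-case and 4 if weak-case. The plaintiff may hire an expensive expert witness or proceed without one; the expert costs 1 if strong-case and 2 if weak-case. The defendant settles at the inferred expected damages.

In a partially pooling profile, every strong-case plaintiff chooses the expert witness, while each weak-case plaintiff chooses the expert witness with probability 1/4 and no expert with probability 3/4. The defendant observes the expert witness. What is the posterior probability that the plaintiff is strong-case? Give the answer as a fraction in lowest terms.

6/7

P(the expert witness) = (3/5)·1 + (2/5)·(1/4) = 7/10.
By Bayes' rule, P(strong-case | the expert witness) = (3/5) / (7/10) = 6/7.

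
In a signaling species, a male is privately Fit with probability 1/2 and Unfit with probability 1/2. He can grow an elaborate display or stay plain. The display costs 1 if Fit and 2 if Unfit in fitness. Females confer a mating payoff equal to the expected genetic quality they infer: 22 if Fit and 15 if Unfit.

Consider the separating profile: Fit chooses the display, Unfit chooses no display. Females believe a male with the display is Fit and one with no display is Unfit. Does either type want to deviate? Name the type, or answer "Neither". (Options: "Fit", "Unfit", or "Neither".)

The display pays 22; no display pays 15.
Fit: assigned the display, nets 22 − 1 = 21; deviating to no display nets 15.
Unfit: assigned no display, nets 15; deviating to the display nets 22 − 2 = 20.
The Unfit type gains 5 by deviating.

Unfit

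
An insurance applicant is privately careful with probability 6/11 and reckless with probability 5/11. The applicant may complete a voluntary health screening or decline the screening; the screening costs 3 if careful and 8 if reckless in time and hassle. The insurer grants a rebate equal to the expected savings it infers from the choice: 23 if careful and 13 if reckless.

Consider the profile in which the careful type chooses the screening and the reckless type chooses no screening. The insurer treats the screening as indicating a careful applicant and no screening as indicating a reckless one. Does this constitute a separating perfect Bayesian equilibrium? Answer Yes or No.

No

Under these beliefs, the screening earns rebate 23 and no screening earns rebate 13.
careful: the screening nets 23 − 3 = 20; no screening nets 13. careful prefers the screening.
reckless: the screening nets 23 − 8 = 15; no screening nets 13. reckless would deviate to the screening.
reckless has a profitable deviation, so the profile is not an equilibrium.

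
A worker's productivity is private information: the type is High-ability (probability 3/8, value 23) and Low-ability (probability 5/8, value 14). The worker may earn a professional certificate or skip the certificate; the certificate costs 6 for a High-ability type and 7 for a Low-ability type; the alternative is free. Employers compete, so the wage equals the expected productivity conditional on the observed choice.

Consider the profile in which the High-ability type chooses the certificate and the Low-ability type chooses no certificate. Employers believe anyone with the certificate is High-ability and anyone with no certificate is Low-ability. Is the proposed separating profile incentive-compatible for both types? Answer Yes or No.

No

Under these beliefs, the certificate earns wage 23 and no certificate earns wage 14.
High-ability: the certificate nets 23 − 6 = 17; no certificate nets 14. High-ability prefers the certificate.
Low-ability: the certificate nets 23 − 7 = 16; no certificate nets 14. Low-ability would deviate to the certificate.
Low-ability has a profitable deviation, so the profile is not an equilibrium.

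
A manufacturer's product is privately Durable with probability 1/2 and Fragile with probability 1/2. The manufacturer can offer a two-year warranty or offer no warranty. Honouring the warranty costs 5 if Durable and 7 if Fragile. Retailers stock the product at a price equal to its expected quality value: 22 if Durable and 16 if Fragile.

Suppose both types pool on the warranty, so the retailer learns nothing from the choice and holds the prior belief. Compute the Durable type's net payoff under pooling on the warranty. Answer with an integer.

14

Pooled price = 1/2·22 + 1/2·16 = 19.
Durable pays cost 5 for the warranty, so net payoff = 19 − 5 = 14.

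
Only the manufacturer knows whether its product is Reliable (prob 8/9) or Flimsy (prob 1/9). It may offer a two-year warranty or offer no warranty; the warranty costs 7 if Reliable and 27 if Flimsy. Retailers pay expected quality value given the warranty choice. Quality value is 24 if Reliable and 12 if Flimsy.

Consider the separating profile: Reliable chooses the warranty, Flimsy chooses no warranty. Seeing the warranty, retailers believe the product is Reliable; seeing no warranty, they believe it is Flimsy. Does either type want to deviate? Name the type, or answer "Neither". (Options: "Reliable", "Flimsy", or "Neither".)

The warranty pays 24; no warranty pays 12.
Reliable: assigned the warranty, nets 24 − 7 = 17; deviating to no warranty nets 12.
Flimsy: assigned no warranty, nets 12; deviating to the warranty nets 24 − 27 = -3.
Both types strictly prefer their assigned action; no profitable deviation.

Neither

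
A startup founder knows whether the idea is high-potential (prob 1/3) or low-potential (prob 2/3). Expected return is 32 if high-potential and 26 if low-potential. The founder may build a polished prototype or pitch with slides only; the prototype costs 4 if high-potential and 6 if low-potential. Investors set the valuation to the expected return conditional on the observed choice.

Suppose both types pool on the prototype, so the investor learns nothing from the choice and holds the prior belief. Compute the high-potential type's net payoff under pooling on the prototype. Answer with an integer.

Pooled valuation = 1/3·32 + 2/3·26 = 28.
high-potential pays cost 4 for the prototype, so net payoff = 28 − 4 = 24.

24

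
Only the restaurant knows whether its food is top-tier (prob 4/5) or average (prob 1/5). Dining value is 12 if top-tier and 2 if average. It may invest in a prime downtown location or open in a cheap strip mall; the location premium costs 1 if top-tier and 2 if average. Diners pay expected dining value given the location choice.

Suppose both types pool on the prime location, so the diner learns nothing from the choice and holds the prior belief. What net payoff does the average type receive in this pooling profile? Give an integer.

Pooled price premium = 4/5·12 + 1/5·2 = 10.
average pays cost 2 for the prime location, so net payoff = 10 − 2 = 8.

8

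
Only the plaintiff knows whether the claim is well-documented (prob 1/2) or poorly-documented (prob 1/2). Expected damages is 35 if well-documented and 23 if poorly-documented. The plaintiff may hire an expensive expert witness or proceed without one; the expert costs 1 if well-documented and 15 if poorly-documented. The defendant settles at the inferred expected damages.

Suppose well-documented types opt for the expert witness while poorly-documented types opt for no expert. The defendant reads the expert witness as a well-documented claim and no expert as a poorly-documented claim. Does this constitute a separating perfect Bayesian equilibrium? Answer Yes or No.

Under these beliefs, the expert witness earns settlement 35 and no expert earns settlement 23.
well-documented: the expert witness nets 35 − 1 = 34; no expert nets 23. well-documented prefers the expert witness.
poorly-documented: the expert witness nets 35 − 15 = 20; no expert nets 23. poorly-documented prefers no expert.
Neither type deviates, so the separating profile is an equilibrium.

Yes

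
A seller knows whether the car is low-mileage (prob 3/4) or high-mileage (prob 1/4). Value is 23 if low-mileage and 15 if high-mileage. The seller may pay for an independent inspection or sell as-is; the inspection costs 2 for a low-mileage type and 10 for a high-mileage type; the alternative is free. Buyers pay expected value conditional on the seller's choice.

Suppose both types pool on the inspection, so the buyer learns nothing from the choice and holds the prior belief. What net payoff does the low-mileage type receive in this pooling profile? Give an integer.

19

Pooled price = 3/4·23 + 1/4·15 = 21.
low-mileage pays cost 2 for the inspection, so net payoff = 21 − 2 = 19.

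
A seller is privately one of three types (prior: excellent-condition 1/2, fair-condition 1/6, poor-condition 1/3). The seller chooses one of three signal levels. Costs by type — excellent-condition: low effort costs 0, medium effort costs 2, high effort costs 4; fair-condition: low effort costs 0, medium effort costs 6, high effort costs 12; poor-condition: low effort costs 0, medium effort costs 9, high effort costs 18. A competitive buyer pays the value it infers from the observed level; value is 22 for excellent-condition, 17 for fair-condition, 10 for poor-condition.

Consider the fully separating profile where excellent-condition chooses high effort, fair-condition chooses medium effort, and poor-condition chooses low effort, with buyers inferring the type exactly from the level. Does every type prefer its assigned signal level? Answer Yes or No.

Yes

Separating prices: high effort → 22, medium effort → 17, low effort → 10.
excellent-condition (assigned high effort): low effort: 10 − 0 = 10; medium effort: 17 − 2 = 15; high effort: 22 − 4 = 18. excellent-condition stays.
fair-condition (assigned medium effort): low effort: 10 − 0 = 10; medium effort: 17 − 6 = 11; high effort: 22 − 12 = 10. fair-condition stays.
poor-condition (assigned low effort): low effort: 10 − 0 = 10; medium effort: 17 − 9 = 8; high effort: 22 − 18 = 4. poor-condition stays.
Every type prefers its assigned level; separation holds.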